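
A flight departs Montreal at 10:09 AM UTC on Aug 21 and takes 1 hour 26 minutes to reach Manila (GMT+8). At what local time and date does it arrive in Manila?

7:35 PM on Aug 21

Departure is given in UTC: 10:09 AM on Aug 21.
Add 1 hour 26 minutes → 11:35 AM UTC.
Manila is UTC+8:00: 11:35 AM + 8:00 = 7:35 PM on Aug 21.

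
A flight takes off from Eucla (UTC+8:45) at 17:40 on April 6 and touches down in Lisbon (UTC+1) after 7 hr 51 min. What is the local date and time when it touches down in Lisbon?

Lisbon is 7:45 behind Eucla.
After 7 hours and 51 minutes it is 01:31 (Apr 7) in Eucla.
Shift by the zone difference: 01:31 − 7:45 = 17:46 on Apr 6 in Lisbon.

17:46 on April 6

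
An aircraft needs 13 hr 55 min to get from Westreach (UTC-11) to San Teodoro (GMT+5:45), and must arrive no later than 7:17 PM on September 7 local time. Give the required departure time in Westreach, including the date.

Target arrival in UTC: 7:17 PM − 5:45 = 1:32 PM on Sep 7.
Subtract 13 hours and 55 minutes → departure 11:37 PM UTC on Sep 6.
Westreach is UTC−11:00: 11:37 PM − 11:00 = 12:37 PM on Sep 6.

12:37 PM on Sep 6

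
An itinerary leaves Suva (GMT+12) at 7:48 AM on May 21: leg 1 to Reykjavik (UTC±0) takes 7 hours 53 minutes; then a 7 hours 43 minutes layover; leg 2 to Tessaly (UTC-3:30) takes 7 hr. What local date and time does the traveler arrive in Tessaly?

2:54 PM on May 21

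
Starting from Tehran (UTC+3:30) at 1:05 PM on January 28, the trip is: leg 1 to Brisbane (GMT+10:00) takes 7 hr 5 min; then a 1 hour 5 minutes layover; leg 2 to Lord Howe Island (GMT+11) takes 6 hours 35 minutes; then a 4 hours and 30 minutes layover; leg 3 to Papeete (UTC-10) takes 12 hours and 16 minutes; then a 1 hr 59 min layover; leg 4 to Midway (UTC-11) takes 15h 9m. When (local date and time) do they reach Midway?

Convert departure to UTC: 1:05 PM − 3:30 = 9:35 AM UTC on Jan 28.
Add 7 hours 5 minutes leg 1 → 4:40 PM UTC.
Add 1 hour and 5 minutes layover in Brisbane → 5:45 PM UTC.
Add 6 hours 35 minutes leg 2 → 12:20 AM UTC (Jan 29).
Add 4 hours 30 minutes layover in Lord Howe Island → 4:50 AM UTC.
Add 12 hours and 16 minutes leg 3 → 5:06 PM UTC.
Add 1 hour 59 minutes layover in Papeete → 7:05 PM UTC.
Add 15 hours 9 minutes leg 4 → 10:14 AM UTC (Jan 30).
Midway is UTC−11:00, so local arrival = 10:14 AM − 11:00 = 11:14 PM on Jan 29.

11:14 PM on Jan 29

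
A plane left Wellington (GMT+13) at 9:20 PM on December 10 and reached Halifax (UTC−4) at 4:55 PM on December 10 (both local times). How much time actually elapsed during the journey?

12 hours 35 minutes

Departure in UTC: 9:20 PM − 13:00 = 8:20 AM on Dec 10.
Arrival in UTC: 4:55 PM + 4:00 = 8:55 PM on Dec 10.
Elapsed = 8:55 PM − 8:20 AM = 12 hours 35 minutes.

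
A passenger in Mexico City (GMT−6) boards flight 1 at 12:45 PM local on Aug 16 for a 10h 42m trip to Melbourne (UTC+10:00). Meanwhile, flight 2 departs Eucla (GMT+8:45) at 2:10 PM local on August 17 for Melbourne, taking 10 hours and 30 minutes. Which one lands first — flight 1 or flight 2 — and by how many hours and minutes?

the first, by 10 hours 28 minutes

Flight 1 in UTC: 12:45 PM + 6:00 = 6:45 PM on Aug 16.
+10 hours 42 minutes → arrive 5:27 AM UTC on Aug 17.
Flight 2 in UTC: 2:10 PM − 8:45 = 5:25 AM on Aug 17.
+10 hours and 30 minutes → arrive 3:55 PM UTC on Aug 17.
Flight 1 lands earlier by 10 hours 28 minutes.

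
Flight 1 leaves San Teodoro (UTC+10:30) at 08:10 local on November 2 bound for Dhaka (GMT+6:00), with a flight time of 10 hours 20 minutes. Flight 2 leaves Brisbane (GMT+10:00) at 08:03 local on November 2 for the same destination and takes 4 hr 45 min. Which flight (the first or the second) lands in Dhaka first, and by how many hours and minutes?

Flight 1 in UTC: 08:10 − 10:30 = 21:40 on Nov 1.
+10 hours 20 minutes → arrive 08:00 UTC on Nov 2.
Flight 2 in UTC: 08:03 − 10:00 = 22:03 on Nov 1.
+4 hours and 45 minutes → arrive 02:48 UTC on Nov 2.
Flight 2 lands earlier by 5 hours 12 minutes.

the second, by 5 hours 12 minutes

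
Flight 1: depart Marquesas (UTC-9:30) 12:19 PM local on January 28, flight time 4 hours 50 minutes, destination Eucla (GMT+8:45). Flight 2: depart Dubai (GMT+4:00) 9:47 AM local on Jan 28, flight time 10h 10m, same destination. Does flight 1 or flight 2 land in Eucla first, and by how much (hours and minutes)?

the second, by 10 hours 42 minutes

Flight 1 in UTC: 12:19 PM + 9:30 = 9:49 PM on Jan 28.
+4 hours 50 minutes → arrive 2:39 AM UTC on Jan 29.
Flight 2 in UTC: 9:47 AM − 4:00 = 5:47 AM on Jan 28.
+10 hours 10 minutes → arrive 3:57 PM UTC on Jan 28.
Flight 2 lands earlier by 10 hours 42 minutes.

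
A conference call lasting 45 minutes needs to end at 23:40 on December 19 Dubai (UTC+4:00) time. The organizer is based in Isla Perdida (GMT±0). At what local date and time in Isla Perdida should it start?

Target end time in UTC: 23:40 − 4:00 = 19:40 on Dec 19.
Subtract 45 minutes → start 18:55 UTC on Dec 19.
Isla Perdida is UTC+0, so start is 18:55 on Dec 19.

18:55 on December 19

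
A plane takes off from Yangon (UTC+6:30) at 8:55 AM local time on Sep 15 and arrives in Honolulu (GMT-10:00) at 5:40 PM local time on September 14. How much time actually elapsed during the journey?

1 hour 15 minutes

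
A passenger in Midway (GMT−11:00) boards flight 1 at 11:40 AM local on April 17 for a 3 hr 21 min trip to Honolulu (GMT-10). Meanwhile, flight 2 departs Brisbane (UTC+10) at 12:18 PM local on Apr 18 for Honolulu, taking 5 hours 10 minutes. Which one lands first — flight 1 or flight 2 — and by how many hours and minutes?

Flight 1 in UTC: 11:40 AM + 11:00 = 10:40 PM on Apr 17.
+3 hours 21 minutes → arrive 2:01 AM UTC on Apr 18.
Flight 2 in UTC: 12:18 PM − 10:00 = 2:18 AM on Apr 18.
+5 hours and 10 minutes → arrive 7:28 AM UTC on Apr 18.
Flight 1 lands earlier by 5 hours 27 minutes.

the first, by 5 hours 27 minutes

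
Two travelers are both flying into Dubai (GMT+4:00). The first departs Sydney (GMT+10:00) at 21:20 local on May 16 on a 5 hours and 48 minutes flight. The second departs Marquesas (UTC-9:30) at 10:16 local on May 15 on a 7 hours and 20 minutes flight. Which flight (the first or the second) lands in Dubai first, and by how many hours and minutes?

Flight 1 in UTC: 21:20 − 10:00 = 11:20 on May 16.
+5 hours and 48 minutes → arrive 17:08 UTC on May 16.
Flight 2 in UTC: 10:16 + 9:30 = 19:46 on May 15.
+7 hours 20 minutes → arrive 03:06 UTC on May 16.
Flight 2 lands earlier by 14 hours 2 minutes.

the second, by 14 hours 2 minutes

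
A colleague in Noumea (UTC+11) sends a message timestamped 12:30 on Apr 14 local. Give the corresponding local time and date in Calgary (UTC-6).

19:30 on April 13

In UTC: 12:30 − 11:00 = 01:30 on Apr 14.
Calgary is UTC−6:00: 01:30 − 6:00 = 19:30 on Apr 13.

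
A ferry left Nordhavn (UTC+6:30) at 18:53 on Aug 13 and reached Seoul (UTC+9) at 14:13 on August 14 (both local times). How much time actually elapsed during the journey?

16 hours 50 minutes

Departure in UTC: 18:53 − 6:30 = 12:23 on Aug 13.
Arrival in UTC: 14:13 − 9:00 = 05:13 on Aug 14.
Elapsed = 05:13 − 12:23 (+1 day) = 16 hours 50 minutes.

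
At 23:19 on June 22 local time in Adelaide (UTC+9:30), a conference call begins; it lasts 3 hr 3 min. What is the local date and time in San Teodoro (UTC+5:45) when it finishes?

Convert start to UTC: 23:19 − 9:30 = 13:49 UTC on Jun 22.
Add 3 hours and 3 minutes duration → 16:52 UTC.
San Teodoro is UTC+5:45, so local end time = 16:52 + 5:45 = 22:37 on Jun 22.

22:37 on Jun 22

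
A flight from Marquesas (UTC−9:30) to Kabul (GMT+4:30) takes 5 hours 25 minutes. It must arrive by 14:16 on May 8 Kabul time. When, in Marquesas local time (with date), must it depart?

18:51 on May 7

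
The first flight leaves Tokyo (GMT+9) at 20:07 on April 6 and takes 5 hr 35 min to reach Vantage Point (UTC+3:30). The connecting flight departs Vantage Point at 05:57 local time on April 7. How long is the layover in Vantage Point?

Convert departure to UTC: 20:07 − 9:00 = 11:07 UTC on Apr 6.
Add 5 hours 35 minutes flight time → 16:42 UTC.
Vantage Point is UTC+3:30, so local arrival = 16:42 + 3:30 = 20:12 on Apr 6.
Layover = 05:57 − 20:12 (+1 day) = 9 hours 45 minutes.

9 hours 45 minutes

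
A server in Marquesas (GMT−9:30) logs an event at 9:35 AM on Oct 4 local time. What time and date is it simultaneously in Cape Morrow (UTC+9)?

In UTC: 9:35 AM + 9:30 = 7:05 PM on Oct 4.
Cape Morrow is UTC+9:00: 7:05 PM + 9:00 = 4:05 AM on Oct 5.

4:05 AM on Oct 5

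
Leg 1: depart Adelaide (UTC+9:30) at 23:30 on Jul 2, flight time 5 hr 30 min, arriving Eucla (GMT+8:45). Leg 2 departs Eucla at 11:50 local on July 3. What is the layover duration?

7 hours 35 minutes

Convert departure to UTC: 23:30 − 9:30 = 14:00 UTC on Jul 2.
Add 5 hours and 30 minutes flight time → 19:30 UTC.
Eucla is UTC+8:45, so local arrival = 19:30 + 8:45 = 04:15 on Jul 3.
Layover = 11:50 − 04:15 = 7 hours 35 minutes.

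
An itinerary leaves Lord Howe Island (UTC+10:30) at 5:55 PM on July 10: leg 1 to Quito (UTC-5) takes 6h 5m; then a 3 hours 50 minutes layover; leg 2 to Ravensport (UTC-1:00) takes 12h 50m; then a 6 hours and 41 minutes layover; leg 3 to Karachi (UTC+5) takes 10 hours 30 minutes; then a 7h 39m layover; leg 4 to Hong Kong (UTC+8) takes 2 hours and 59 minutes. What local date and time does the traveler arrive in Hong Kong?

Convert departure to UTC: 5:55 PM − 10:30 = 7:25 AM UTC on Jul 10.
Add 6 hours 5 minutes leg 1 → 1:30 PM UTC.
Add 3 hours and 50 minutes layover in Quito → 5:20 PM UTC.
Add 12 hours 50 minutes leg 2 → 6:10 AM UTC (Jul 11).
Add 6 hours 41 minutes layover in Ravensport → 12:51 PM UTC.
Add 10 hours 30 minutes leg 3 → 11:21 PM UTC.
Add 7 hours and 39 minutes layover in Karachi → 7:00 AM UTC (Jul 12).
Add 2 hours 59 minutes leg 4 → 9:59 AM UTC.
Hong Kong is UTC+8:00, so local arrival = 9:59 AM + 8:00 = 5:59 PM on Jul 12.

5:59 PM on July 12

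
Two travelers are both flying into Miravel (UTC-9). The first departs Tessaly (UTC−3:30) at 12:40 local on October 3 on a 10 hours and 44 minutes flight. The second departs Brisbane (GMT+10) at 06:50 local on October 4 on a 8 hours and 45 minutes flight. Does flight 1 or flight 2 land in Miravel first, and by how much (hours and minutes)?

Flight 1 in UTC: 12:40 + 3:30 = 16:10 on Oct 3.
+10 hours and 44 minutes → arrive 02:54 UTC on Oct 4.
Flight 2 in UTC: 06:50 − 10:00 = 20:50 on Oct 3.
+8 hours and 45 minutes → arrive 05:35 UTC on Oct 4.
Flight 1 lands earlier by 2 hours 41 minutes.

the first, by 2 hours 41 minutes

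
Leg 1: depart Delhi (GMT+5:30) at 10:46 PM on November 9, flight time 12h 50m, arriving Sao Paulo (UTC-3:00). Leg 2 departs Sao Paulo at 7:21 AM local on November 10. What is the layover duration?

4 hours 15 minutes

Convert departure to UTC: 10:46 PM − 5:30 = 5:16 PM UTC on Nov 9.
Add 12 hours 50 minutes flight time → 6:06 AM UTC (Nov 10).
Sao Paulo is UTC−3:00, so local arrival = 6:06 AM − 3:00 = 3:06 AM on Nov 10.
Layover = 7:21 AM − 3:06 AM = 4 hours 15 minutes.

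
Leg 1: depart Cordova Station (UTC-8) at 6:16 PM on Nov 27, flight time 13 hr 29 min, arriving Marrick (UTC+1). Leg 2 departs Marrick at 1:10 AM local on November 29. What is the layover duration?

8 hours 25 minutes

Convert departure to UTC: 6:16 PM + 8:00 = 2:16 AM UTC on Nov 28.
Add 13 hours 29 minutes flight time → 3:45 PM UTC.
Marrick is UTC+1:00, so local arrival = 3:45 PM + 1:00 = 4:45 PM on Nov 28.
Layover = 1:10 AM − 4:45 PM (+1 day) = 8 hours 25 minutes.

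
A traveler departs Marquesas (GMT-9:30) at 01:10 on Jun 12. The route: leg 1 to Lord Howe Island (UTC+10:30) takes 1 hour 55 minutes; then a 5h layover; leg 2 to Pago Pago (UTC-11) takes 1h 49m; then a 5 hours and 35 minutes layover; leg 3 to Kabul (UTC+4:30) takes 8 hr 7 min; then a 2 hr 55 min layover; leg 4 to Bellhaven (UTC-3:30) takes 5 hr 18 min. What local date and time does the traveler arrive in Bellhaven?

Convert departure to UTC: 01:10 + 9:30 = 10:40 UTC on Jun 12.
Add 1 hour 55 minutes leg 1 → 12:35 UTC.
Add 5 hours layover in Lord Howe Island → 17:35 UTC.
Add 1 hour and 49 minutes leg 2 → 19:24 UTC.
Add 5 hours and 35 minutes layover in Pago Pago → 00:59 UTC (Jun 13).
Add 8 hours and 7 minutes leg 3 → 09:06 UTC.
Add 2 hours 55 minutes layover in Kabul → 12:01 UTC.
Add 5 hours and 18 minutes leg 4 → 17:19 UTC.
Bellhaven is UTC−3:30, so local arrival = 17:19 − 3:30 = 13:49 on Jun 13.

13:49 on June 13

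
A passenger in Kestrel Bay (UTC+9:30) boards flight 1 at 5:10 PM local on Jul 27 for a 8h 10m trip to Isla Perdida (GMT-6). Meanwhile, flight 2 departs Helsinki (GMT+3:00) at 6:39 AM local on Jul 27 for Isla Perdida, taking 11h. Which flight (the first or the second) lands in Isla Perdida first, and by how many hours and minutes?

the second, by 1 hour 11 minutes

Flight 1 in UTC: 5:10 PM − 9:30 = 7:40 AM on Jul 27.
+8 hours and 10 minutes → arrive 3:50 PM UTC on Jul 27.
Flight 2 in UTC: 6:39 AM − 3:00 = 3:39 AM on Jul 27.
+11 hours → arrive 2:39 PM UTC on Jul 27.
Flight 2 lands earlier by 1 hour 11 minutes.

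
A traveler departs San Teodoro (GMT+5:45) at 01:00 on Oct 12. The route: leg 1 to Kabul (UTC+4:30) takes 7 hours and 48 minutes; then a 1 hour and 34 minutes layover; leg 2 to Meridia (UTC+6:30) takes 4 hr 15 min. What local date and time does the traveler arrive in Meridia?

15:22 on Oct 12

Convert departure to UTC: 01:00 − 5:45 = 19:15 UTC on Oct 11.
Add 7 hours 48 minutes leg 1 → 03:03 UTC (Oct 12).
Add 1 hour 34 minutes layover in Kabul → 04:37 UTC.
Add 4 hours and 15 minutes leg 2 → 08:52 UTC.
Meridia is UTC+6:30, so local arrival = 08:52 + 6:30 = 15:22 on Oct 12.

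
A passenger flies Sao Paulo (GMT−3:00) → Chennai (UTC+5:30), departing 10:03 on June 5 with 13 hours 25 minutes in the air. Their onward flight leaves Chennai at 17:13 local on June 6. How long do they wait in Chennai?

9 hours 15 minutes

Convert departure to UTC: 10:03 + 3:00 = 13:03 UTC on Jun 5.
Add 13 hours and 25 minutes flight time → 02:28 UTC (Jun 6).
Chennai is UTC+5:30, so local arrival = 02:28 + 5:30 = 07:58 on Jun 6.
Layover = 17:13 − 07:58 = 9 hours 15 minutes.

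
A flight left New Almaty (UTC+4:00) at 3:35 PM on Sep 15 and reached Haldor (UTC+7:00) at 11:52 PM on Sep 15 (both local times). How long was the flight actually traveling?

5 hours 17 minutes

Haldor is 3:00 ahead of New Almaty.
Clock-face elapsed time (ignoring zones) is 8 hours 17 minutes.
Actual elapsed = 8 hours 17 minutes − 3:00 = 5 hours 17 minutes.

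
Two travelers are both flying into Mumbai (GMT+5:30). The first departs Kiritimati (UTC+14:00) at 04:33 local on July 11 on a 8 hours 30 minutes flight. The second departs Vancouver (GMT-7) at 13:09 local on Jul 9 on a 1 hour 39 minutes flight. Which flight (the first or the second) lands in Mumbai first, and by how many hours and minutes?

the second, by 25 hours 15 minutes

Flight 1 in UTC: 04:33 − 14:00 = 14:33 on Jul 10.
+8 hours 30 minutes → arrive 23:03 UTC on Jul 10.
Flight 2 in UTC: 13:09 + 7:00 = 20:09 on Jul 9.
+1 hour 39 minutes → arrive 21:48 UTC on Jul 9.
Flight 2 lands earlier by 25 hours 15 minutes.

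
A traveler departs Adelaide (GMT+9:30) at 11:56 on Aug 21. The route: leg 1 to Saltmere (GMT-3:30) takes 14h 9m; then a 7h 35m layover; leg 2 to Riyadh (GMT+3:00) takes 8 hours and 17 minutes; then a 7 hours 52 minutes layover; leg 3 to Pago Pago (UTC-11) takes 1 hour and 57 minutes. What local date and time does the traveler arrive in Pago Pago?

07:16 on Aug 22

Convert departure to UTC: 11:56 − 9:30 = 02:26 UTC on Aug 21.
Add 14 hours and 9 minutes leg 1 → 16:35 UTC.
Add 7 hours and 35 minutes layover in Saltmere → 00:10 UTC (Aug 22).
Add 8 hours 17 minutes leg 2 → 08:27 UTC.
Add 7 hours and 52 minutes layover in Riyadh → 16:19 UTC.
Add 1 hour and 57 minutes leg 3 → 18:16 UTC.
Pago Pago is UTC−11:00, so local arrival = 18:16 − 11:00 = 07:16 on Aug 22.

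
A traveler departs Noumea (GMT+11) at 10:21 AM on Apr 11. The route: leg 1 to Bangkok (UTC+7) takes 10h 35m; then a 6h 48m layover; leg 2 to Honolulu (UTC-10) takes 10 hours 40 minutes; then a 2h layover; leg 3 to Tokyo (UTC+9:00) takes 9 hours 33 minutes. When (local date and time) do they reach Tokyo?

11:57 PM on Apr 12

Convert departure to UTC: 10:21 AM − 11:00 = 11:21 PM UTC on Apr 10.
Add 10 hours 35 minutes leg 1 → 9:56 AM UTC (Apr 11).
Add 6 hours 48 minutes layover in Bangkok → 4:44 PM UTC.
Add 10 hours 40 minutes leg 2 → 3:24 AM UTC (Apr 12).
Add 2 hours layover in Honolulu → 5:24 AM UTC.
Add 9 hours and 33 minutes leg 3 → 2:57 PM UTC.
Tokyo is UTC+9:00, so local arrival = 2:57 PM + 9:00 = 11:57 PM on Apr 12.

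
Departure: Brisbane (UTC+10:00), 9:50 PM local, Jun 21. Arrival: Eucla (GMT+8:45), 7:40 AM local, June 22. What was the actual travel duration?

Departure in UTC: 9:50 PM − 10:00 = 11:50 AM on Jun 21.
Arrival in UTC: 7:40 AM − 8:45 = 10:55 PM on Jun 21.
Elapsed = 10:55 PM − 11:50 AM = 11 hours 5 minutes.

11 hours 5 minutes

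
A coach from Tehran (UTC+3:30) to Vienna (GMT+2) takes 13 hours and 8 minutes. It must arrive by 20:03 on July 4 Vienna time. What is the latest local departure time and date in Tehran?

08:25 on July 4

Target arrival in UTC: 20:03 − 2:00 = 18:03 on Jul 4.
Subtract 13 hours 8 minutes → departure 04:55 UTC on Jul 4.
Tehran is UTC+3:30: 04:55 + 3:30 = 08:25 on Jul 4.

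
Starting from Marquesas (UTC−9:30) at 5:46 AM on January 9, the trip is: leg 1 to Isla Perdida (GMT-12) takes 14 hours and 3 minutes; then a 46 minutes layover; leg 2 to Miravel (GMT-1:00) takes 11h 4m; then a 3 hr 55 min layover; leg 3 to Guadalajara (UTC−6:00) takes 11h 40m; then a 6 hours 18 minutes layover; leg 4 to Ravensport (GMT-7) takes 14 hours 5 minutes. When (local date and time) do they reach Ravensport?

Convert departure to UTC: 5:46 AM + 9:30 = 3:16 PM UTC on Jan 9.
Add 14 hours 3 minutes leg 1 → 5:19 AM UTC (Jan 10).
Add 46 minutes layover in Isla Perdida → 6:05 AM UTC.
Add 11 hours and 4 minutes leg 2 → 5:09 PM UTC.
Add 3 hours 55 minutes layover in Miravel → 9:04 PM UTC.
Add 11 hours 40 minutes leg 3 → 8:44 AM UTC (Jan 11).
Add 6 hours and 18 minutes layover in Guadalajara → 3:02 PM UTC.
Add 14 hours and 5 minutes leg 4 → 5:07 AM UTC (Jan 12).
Ravensport is UTC−7:00, so local arrival = 5:07 AM − 7:00 = 10:07 PM on Jan 11.

10:07 PM on January 11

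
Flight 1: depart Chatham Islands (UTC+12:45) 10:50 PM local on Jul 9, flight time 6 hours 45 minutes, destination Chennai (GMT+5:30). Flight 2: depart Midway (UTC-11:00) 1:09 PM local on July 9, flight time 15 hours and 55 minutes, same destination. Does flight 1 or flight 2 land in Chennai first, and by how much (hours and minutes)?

Flight 1 in UTC: 10:50 PM − 12:45 = 10:05 AM on Jul 9.
+6 hours and 45 minutes → arrive 4:50 PM UTC on Jul 9.
Flight 2 in UTC: 1:09 PM + 11:00 = 12:09 AM on Jul 10.
+15 hours and 55 minutes → arrive 4:04 PM UTC on Jul 10.
Flight 1 lands earlier by 23 hours 14 minutes.

the first, by 23 hours 14 minutes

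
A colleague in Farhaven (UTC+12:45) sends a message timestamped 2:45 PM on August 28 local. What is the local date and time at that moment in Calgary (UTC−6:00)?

8:00 PM on August 27

Calgary is 18:45 behind Farhaven.
Shift by the zone difference: 2:45 PM − 18:45 = 8:00 PM on Aug 27 in Calgary.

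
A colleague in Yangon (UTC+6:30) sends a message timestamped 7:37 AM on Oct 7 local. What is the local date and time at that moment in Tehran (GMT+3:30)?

4:37 AM on October 7

Tehran is 3:00 behind Yangon.
Shift by the zone difference: 7:37 AM − 3:00 = 4:37 AM on Oct 7 in Tehran.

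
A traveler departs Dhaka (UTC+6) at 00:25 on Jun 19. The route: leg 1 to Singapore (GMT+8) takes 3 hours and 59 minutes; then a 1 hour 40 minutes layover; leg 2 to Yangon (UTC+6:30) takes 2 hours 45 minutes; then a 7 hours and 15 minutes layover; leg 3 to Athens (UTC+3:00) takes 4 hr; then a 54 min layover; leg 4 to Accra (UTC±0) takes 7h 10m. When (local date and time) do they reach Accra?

22:08 on Jun 19

Convert departure to UTC: 00:25 − 6:00 = 18:25 UTC on Jun 18.
Add 3 hours and 59 minutes leg 1 → 22:24 UTC.
Add 1 hour and 40 minutes layover in Singapore → 00:04 UTC (Jun 19).
Add 2 hours 45 minutes leg 2 → 02:49 UTC.
Add 7 hours and 15 minutes layover in Yangon → 10:04 UTC.
Add 4 hours leg 3 → 14:04 UTC.
Add 54 minutes layover in Athens → 14:58 UTC.
Add 7 hours 10 minutes leg 4 → 22:08 UTC.
Accra is UTC+0, so local arrival is the same: 22:08 on Jun 19.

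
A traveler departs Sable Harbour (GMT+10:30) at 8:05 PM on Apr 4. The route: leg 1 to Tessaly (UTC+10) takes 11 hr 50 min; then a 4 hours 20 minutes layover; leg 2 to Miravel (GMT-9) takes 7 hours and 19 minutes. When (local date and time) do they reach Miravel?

12:04 AM on Apr 5

Convert departure to UTC: 8:05 PM − 10:30 = 9:35 AM UTC on Apr 4.
Add 11 hours 50 minutes leg 1 → 9:25 PM UTC.
Add 4 hours and 20 minutes layover in Tessaly → 1:45 AM UTC (Apr 5).
Add 7 hours and 19 minutes leg 2 → 9:04 AM UTC.
Miravel is UTC−9:00, so local arrival = 9:04 AM − 9:00 = 12:04 AM on Apr 5.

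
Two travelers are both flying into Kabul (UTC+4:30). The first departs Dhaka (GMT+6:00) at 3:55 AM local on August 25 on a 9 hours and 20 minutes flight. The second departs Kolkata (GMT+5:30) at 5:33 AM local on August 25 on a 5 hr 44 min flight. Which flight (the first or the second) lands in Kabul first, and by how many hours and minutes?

Flight 1 in UTC: 3:55 AM − 6:00 = 9:55 PM on Aug 24.
+9 hours and 20 minutes → arrive 7:15 AM UTC on Aug 25.
Flight 2 in UTC: 5:33 AM − 5:30 = 12:03 AM on Aug 25.
+5 hours 44 minutes → arrive 5:47 AM UTC on Aug 25.
Flight 2 lands earlier by 1 hour 28 minutes.

the second, by 1 hour 28 minutes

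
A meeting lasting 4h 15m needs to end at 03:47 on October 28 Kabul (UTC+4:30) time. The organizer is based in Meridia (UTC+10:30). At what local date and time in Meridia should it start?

Target end time in UTC: 03:47 − 4:30 = 23:17 on Oct 27.
Subtract 4 hours 15 minutes → start 19:02 UTC on Oct 27.
Meridia is UTC+10:30: 19:02 + 10:30 = 05:32 on Oct 28.

05:32 on Oct 28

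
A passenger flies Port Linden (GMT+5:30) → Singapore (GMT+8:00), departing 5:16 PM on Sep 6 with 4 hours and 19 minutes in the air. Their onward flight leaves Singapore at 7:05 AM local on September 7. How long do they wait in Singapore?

7 hours

Convert departure to UTC: 5:16 PM − 5:30 = 11:46 AM UTC on Sep 6.
Add 4 hours and 19 minutes flight time → 4:05 PM UTC.
Singapore is UTC+8:00, so local arrival = 4:05 PM + 8:00 = 12:05 AM on Sep 7.
Layover = 7:05 AM − 12:05 AM = 7 hours.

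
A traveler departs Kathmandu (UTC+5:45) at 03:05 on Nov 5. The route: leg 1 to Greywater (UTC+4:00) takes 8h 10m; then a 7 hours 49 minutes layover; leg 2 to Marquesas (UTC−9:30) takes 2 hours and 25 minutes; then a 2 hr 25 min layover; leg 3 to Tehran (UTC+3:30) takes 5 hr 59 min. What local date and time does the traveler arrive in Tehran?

03:38 on Nov 6

Convert departure to UTC: 03:05 − 5:45 = 21:20 UTC on Nov 4.
Add 8 hours and 10 minutes leg 1 → 05:30 UTC (Nov 5).
Add 7 hours and 49 minutes layover in Greywater → 13:19 UTC.
Add 2 hours 25 minutes leg 2 → 15:44 UTC.
Add 2 hours and 25 minutes layover in Marquesas → 18:09 UTC.
Add 5 hours 59 minutes leg 3 → 00:08 UTC (Nov 6).
Tehran is UTC+3:30, so local arrival = 00:08 + 3:30 = 03:38 on Nov 6.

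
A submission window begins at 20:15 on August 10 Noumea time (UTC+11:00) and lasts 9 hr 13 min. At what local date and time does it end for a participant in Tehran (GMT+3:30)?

Convert start to UTC: 20:15 − 11:00 = 09:15 UTC on Aug 10.
Add 9 hours 13 minutes duration → 18:28 UTC.
Tehran is UTC+3:30, so local end time = 18:28 + 3:30 = 21:58 on Aug 10.

21:58 on August 10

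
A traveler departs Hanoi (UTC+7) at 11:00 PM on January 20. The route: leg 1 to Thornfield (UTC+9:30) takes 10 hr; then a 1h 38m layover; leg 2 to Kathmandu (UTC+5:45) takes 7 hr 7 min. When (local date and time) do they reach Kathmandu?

4:30 PM on January 21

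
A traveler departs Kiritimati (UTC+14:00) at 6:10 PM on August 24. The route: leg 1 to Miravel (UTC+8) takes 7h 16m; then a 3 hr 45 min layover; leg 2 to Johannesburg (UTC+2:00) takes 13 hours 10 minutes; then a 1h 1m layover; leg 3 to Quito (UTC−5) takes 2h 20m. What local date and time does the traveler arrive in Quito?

Convert departure to UTC: 6:10 PM − 14:00 = 4:10 AM UTC on Aug 24.
Add 7 hours 16 minutes leg 1 → 11:26 AM UTC.
Add 3 hours and 45 minutes layover in Miravel → 3:11 PM UTC.
Add 13 hours and 10 minutes leg 2 → 4:21 AM UTC (Aug 25).
Add 1 hour and 1 minute layover in Johannesburg → 5:22 AM UTC.
Add 2 hours 20 minutes leg 3 → 7:42 AM UTC.
Quito is UTC−5:00, so local arrival = 7:42 AM − 5:00 = 2:42 AM on Aug 25.

2:42 AM on August 25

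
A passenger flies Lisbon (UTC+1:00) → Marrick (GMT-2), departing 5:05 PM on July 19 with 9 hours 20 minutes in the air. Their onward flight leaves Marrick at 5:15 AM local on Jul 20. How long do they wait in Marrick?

5 hours 50 minutes

Convert departure to UTC: 5:05 PM − 1:00 = 4:05 PM UTC on Jul 19.
Add 9 hours and 20 minutes flight time → 1:25 AM UTC (Jul 20).
Marrick is UTC−2:00, so local arrival = 1:25 AM − 2:00 = 11:25 PM on Jul 19.
Layover = 5:15 AM − 11:25 PM (+1 day) = 5 hours 50 minutes.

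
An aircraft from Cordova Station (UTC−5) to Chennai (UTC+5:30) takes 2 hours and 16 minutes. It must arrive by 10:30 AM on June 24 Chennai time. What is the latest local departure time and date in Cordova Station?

9:44 PM on Jun 23

Target arrival in UTC: 10:30 AM − 5:30 = 5:00 AM on Jun 24.
Subtract 2 hours and 16 minutes → departure 2:44 AM UTC on Jun 24.
Cordova Station is UTC−5:00: 2:44 AM − 5:00 = 9:44 PM on Jun 23.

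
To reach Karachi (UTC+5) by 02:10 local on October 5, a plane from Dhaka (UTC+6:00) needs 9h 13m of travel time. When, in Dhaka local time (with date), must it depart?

17:57 on October 4

Target arrival in UTC: 02:10 − 5:00 = 21:10 on Oct 4.
Subtract 9 hours and 13 minutes → departure 11:57 UTC on Oct 4.
Dhaka is UTC+6:00: 11:57 + 6:00 = 17:57 on Oct 4.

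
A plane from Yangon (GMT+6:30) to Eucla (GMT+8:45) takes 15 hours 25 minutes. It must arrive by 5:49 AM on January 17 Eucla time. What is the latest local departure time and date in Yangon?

Target arrival in UTC: 5:49 AM − 8:45 = 9:04 PM on Jan 16.
Subtract 15 hours 25 minutes → departure 5:39 AM UTC on Jan 16.
Yangon is UTC+6:30: 5:39 AM + 6:30 = 12:09 PM on Jan 16.

12:09 PM on January 16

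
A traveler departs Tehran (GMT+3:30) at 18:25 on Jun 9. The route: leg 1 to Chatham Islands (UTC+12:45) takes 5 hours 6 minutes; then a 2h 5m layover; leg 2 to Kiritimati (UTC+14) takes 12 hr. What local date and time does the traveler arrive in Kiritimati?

Convert departure to UTC: 18:25 − 3:30 = 14:55 UTC on Jun 9.
Add 5 hours and 6 minutes leg 1 → 20:01 UTC.
Add 2 hours and 5 minutes layover in Chatham Islands → 22:06 UTC.
Add 12 hours leg 2 → 10:06 UTC (Jun 10).
Kiritimati is UTC+14:00, so local arrival = 10:06 + 14:00 = 00:06 on Jun 11.

00:06 on June 11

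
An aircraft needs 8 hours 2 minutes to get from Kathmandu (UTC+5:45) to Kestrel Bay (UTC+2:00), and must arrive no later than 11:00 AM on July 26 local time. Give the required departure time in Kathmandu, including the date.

6:43 AM on Jul 26

Target arrival in UTC: 11:00 AM − 2:00 = 9:00 AM on Jul 26.
Subtract 8 hours and 2 minutes → departure 12:58 AM UTC on Jul 26.
Kathmandu is UTC+5:45: 12:58 AM + 5:45 = 6:43 AM on Jul 26.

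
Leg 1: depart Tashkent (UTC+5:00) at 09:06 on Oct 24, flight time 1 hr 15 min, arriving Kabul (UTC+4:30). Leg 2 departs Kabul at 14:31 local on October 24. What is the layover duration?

4 hours 40 minutes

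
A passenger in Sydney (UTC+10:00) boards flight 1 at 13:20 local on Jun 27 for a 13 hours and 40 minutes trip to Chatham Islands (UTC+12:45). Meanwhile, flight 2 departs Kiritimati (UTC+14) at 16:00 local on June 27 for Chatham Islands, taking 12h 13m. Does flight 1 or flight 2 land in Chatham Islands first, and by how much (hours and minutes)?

the second, by 2 hours 47 minutes

Flight 1 in UTC: 13:20 − 10:00 = 03:20 on Jun 27.
+13 hours 40 minutes → arrive 17:00 UTC on Jun 27.
Flight 2 in UTC: 16:00 − 14:00 = 02:00 on Jun 27.
+12 hours 13 minutes → arrive 14:13 UTC on Jun 27.
Flight 2 lands earlier by 2 hours 47 minutes.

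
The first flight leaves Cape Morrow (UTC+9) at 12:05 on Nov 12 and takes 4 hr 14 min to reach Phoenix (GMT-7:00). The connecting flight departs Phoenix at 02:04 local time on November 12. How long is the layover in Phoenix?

1 hour 45 minutes

Convert departure to UTC: 12:05 − 9:00 = 03:05 UTC on Nov 12.
Add 4 hours 14 minutes flight time → 07:19 UTC.
Phoenix is UTC−7:00, so local arrival = 07:19 − 7:00 = 00:19 on Nov 12.
Layover = 02:04 − 00:19 = 1 hour 45 minutes.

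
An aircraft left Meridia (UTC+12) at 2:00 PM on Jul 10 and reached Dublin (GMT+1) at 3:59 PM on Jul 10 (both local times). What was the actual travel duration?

Departure in UTC: 2:00 PM − 12:00 = 2:00 AM on Jul 10.
Arrival in UTC: 3:59 PM − 1:00 = 2:59 PM on Jul 10.
Elapsed = 2:59 PM − 2:00 AM = 12 hours 59 minutes.

12 hours 59 minutes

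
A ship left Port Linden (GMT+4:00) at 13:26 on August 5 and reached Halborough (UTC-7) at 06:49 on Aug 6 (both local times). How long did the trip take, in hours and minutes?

28 hours 23 minutes

Departure in UTC: 13:26 − 4:00 = 09:26 on Aug 5.
Arrival in UTC: 06:49 + 7:00 = 13:49 on Aug 6.
Elapsed = 13:49 − 09:26 (+1 day) = 28 hours 23 minutes.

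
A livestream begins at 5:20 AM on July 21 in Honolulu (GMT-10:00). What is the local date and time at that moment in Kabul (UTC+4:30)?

In UTC: 5:20 AM + 10:00 = 3:20 PM on Jul 21.
Kabul is UTC+4:30: 3:20 PM + 4:30 = 7:50 PM on Jul 21.

7:50 PM on July 21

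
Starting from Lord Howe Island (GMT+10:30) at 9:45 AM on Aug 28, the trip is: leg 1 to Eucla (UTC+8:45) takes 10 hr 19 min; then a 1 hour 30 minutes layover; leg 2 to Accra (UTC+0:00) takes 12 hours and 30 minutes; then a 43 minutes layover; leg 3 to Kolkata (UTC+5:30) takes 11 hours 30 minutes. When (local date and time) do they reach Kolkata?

Convert departure to UTC: 9:45 AM − 10:30 = 11:15 PM UTC on Aug 27.
Add 10 hours and 19 minutes leg 1 → 9:34 AM UTC (Aug 28).
Add 1 hour 30 minutes layover in Eucla → 11:04 AM UTC.
Add 12 hours and 30 minutes leg 2 → 11:34 PM UTC.
Add 43 minutes layover in Accra → 12:17 AM UTC (Aug 29).
Add 11 hours 30 minutes leg 3 → 11:47 AM UTC.
Kolkata is UTC+5:30, so local arrival = 11:47 AM + 5:30 = 5:17 PM on Aug 29.

5:17 PM on August 29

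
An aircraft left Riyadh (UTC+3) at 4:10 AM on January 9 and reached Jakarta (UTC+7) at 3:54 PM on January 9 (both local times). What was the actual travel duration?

7 hours 44 minutes

Departure in UTC: 4:10 AM − 3:00 = 1:10 AM on Jan 9.
Arrival in UTC: 3:54 PM − 7:00 = 8:54 AM on Jan 9.
Elapsed = 8:54 AM − 1:10 AM = 7 hours 44 minutes.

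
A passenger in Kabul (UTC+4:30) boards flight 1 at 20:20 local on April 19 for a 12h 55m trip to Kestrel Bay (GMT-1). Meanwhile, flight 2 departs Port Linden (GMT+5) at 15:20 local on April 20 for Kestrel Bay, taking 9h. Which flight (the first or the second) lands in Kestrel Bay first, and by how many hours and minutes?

the first, by 14 hours 35 minutes

Flight 1 in UTC: 20:20 − 4:30 = 15:50 on Apr 19.
+12 hours 55 minutes → arrive 04:45 UTC on Apr 20.
Flight 2 in UTC: 15:20 − 5:00 = 10:20 on Apr 20.
+9 hours → arrive 19:20 UTC on Apr 20.
Flight 1 lands earlier by 14 hours 35 minutes.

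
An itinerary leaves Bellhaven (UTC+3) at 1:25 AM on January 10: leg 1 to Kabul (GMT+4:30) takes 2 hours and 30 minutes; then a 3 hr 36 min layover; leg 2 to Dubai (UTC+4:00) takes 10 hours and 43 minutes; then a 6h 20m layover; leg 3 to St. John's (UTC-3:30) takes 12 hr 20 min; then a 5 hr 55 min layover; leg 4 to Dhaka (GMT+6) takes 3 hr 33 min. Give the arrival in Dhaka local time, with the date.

1:22 AM on January 12

Convert departure to UTC: 1:25 AM − 3:00 = 10:25 PM UTC on Jan 9.
Add 2 hours and 30 minutes leg 1 → 12:55 AM UTC (Jan 10).
Add 3 hours and 36 minutes layover in Kabul → 4:31 AM UTC.
Add 10 hours 43 minutes leg 2 → 3:14 PM UTC.
Add 6 hours and 20 minutes layover in Dubai → 9:34 PM UTC.
Add 12 hours and 20 minutes leg 3 → 9:54 AM UTC (Jan 11).
Add 5 hours 55 minutes layover in St. John's → 3:49 PM UTC.
Add 3 hours 33 minutes leg 4 → 7:22 PM UTC.
Dhaka is UTC+6:00, so local arrival = 7:22 PM + 6:00 = 1:22 AM on Jan 12.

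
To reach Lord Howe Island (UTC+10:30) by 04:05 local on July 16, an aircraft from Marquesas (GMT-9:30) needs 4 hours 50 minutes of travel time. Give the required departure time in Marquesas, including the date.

Target arrival in UTC: 04:05 − 10:30 = 17:35 on Jul 15.
Subtract 4 hours and 50 minutes → departure 12:45 UTC on Jul 15.
Marquesas is UTC−9:30: 12:45 − 9:30 = 03:15 on Jul 15.

03:15 on July 15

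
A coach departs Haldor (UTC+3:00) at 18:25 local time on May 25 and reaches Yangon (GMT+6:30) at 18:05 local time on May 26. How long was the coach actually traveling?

20 hours 10 minutes

Yangon is 3:30 ahead of Haldor.
Clock-face elapsed time (ignoring zones) is 23 hours 40 minutes.
Actual elapsed = 23 hours 40 minutes − 3:30 = 20 hours 10 minutes.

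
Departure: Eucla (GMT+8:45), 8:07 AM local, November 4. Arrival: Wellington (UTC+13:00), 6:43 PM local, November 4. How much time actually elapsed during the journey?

6 hours 21 minutes

Departure in UTC: 8:07 AM − 8:45 = 11:22 PM on Nov 3.
Arrival in UTC: 6:43 PM − 13:00 = 5:43 AM on Nov 4.
Elapsed = 5:43 AM − 11:22 PM (+1 day) = 6 hours 21 minutes.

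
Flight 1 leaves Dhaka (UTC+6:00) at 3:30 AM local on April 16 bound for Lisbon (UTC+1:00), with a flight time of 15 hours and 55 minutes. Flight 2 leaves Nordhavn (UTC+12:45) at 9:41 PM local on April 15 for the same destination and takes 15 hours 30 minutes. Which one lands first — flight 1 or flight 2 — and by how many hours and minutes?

the second, by 12 hours 59 minutes

Flight 1 in UTC: 3:30 AM − 6:00 = 9:30 PM on Apr 15.
+15 hours and 55 minutes → arrive 1:25 PM UTC on Apr 16.
Flight 2 in UTC: 9:41 PM − 12:45 = 8:56 AM on Apr 15.
+15 hours and 30 minutes → arrive 12:26 AM UTC on Apr 16.
Flight 2 lands earlier by 12 hours 59 minutes.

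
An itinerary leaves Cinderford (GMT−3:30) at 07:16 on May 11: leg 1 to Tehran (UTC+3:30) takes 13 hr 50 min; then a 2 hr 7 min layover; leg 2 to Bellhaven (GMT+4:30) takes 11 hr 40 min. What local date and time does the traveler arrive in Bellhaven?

18:53 on May 12

Convert departure to UTC: 07:16 + 3:30 = 10:46 UTC on May 11.
Add 13 hours 50 minutes leg 1 → 00:36 UTC (May 12).
Add 2 hours and 7 minutes layover in Tehran → 02:43 UTC.
Add 11 hours and 40 minutes leg 2 → 14:23 UTC.
Bellhaven is UTC+4:30, so local arrival = 14:23 + 4:30 = 18:53 on May 12.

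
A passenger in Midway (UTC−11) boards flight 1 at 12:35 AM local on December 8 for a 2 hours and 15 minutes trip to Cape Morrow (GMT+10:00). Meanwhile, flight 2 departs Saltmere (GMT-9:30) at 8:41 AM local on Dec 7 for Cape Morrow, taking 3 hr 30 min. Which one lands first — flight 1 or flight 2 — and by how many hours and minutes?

Flight 1 in UTC: 12:35 AM + 11:00 = 11:35 AM on Dec 8.
+2 hours and 15 minutes → arrive 1:50 PM UTC on Dec 8.
Flight 2 in UTC: 8:41 AM + 9:30 = 6:11 PM on Dec 7.
+3 hours and 30 minutes → arrive 9:41 PM UTC on Dec 7.
Flight 2 lands earlier by 16 hours 9 minutes.

the second, by 16 hours 9 minutes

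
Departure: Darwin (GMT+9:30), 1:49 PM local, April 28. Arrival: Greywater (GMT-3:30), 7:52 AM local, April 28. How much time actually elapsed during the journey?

7 hours 3 minutes

Departure in UTC: 1:49 PM − 9:30 = 4:19 AM on Apr 28.
Arrival in UTC: 7:52 AM + 3:30 = 11:22 AM on Apr 28.
Elapsed = 11:22 AM − 4:19 AM = 7 hours 3 minutes.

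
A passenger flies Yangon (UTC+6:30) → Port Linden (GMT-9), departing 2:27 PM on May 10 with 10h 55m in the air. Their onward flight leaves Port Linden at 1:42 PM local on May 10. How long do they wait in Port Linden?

Convert departure to UTC: 2:27 PM − 6:30 = 7:57 AM UTC on May 10.
Add 10 hours and 55 minutes flight time → 6:52 PM UTC.
Port Linden is UTC−9:00, so local arrival = 6:52 PM − 9:00 = 9:52 AM on May 10.
Layover = 1:42 PM − 9:52 AM = 3 hours 50 minutes.

3 hours 50 minutes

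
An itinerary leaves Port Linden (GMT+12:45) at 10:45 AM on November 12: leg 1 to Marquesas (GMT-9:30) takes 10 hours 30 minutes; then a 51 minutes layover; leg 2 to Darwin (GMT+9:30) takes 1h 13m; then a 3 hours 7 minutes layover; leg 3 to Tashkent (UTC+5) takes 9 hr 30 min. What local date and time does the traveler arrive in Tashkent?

4:11 AM on November 13

Convert departure to UTC: 10:45 AM − 12:45 = 10:00 PM UTC on Nov 11.
Add 10 hours and 30 minutes leg 1 → 8:30 AM UTC (Nov 12).
Add 51 minutes layover in Marquesas → 9:21 AM UTC.
Add 1 hour and 13 minutes leg 2 → 10:34 AM UTC.
Add 3 hours and 7 minutes layover in Darwin → 1:41 PM UTC.
Add 9 hours 30 minutes leg 3 → 11:11 PM UTC.
Tashkent is UTC+5:00, so local arrival = 11:11 PM + 5:00 = 4:11 AM on Nov 13.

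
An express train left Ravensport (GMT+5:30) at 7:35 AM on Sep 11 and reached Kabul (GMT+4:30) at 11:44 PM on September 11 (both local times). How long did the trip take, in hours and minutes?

Departure in UTC: 7:35 AM − 5:30 = 2:05 AM on Sep 11.
Arrival in UTC: 11:44 PM − 4:30 = 7:14 PM on Sep 11.
Elapsed = 7:14 PM − 2:05 AM = 17 hours 9 minutes.

17 hours 9 minutes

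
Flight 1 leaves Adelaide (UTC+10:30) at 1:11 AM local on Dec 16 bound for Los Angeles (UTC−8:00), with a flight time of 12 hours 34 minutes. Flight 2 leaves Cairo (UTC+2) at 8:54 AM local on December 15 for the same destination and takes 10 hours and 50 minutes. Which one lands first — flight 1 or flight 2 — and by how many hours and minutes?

Flight 1 in UTC: 1:11 AM − 10:30 = 2:41 PM on Dec 15.
+12 hours 34 minutes → arrive 3:15 AM UTC on Dec 16.
Flight 2 in UTC: 8:54 AM − 2:00 = 6:54 AM on Dec 15.
+10 hours 50 minutes → arrive 5:44 PM UTC on Dec 15.
Flight 2 lands earlier by 9 hours 31 minutes.

the second, by 9 hours 31 minutes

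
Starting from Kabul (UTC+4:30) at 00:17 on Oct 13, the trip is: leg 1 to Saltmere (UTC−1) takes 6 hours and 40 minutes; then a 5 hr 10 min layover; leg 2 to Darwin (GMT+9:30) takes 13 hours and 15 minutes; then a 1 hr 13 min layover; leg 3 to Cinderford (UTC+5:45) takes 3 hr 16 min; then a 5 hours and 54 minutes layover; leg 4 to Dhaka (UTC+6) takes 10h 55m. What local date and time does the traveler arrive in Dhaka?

00:10 on Oct 15

Convert departure to UTC: 00:17 − 4:30 = 19:47 UTC on Oct 12.
Add 6 hours and 40 minutes leg 1 → 02:27 UTC (Oct 13).
Add 5 hours 10 minutes layover in Saltmere → 07:37 UTC.
Add 13 hours and 15 minutes leg 2 → 20:52 UTC.
Add 1 hour and 13 minutes layover in Darwin → 22:05 UTC.
Add 3 hours 16 minutes leg 3 → 01:21 UTC (Oct 14).
Add 5 hours 54 minutes layover in Cinderford → 07:15 UTC.
Add 10 hours and 55 minutes leg 4 → 18:10 UTC.
Dhaka is UTC+6:00, so local arrival = 18:10 + 6:00 = 00:10 on Oct 15.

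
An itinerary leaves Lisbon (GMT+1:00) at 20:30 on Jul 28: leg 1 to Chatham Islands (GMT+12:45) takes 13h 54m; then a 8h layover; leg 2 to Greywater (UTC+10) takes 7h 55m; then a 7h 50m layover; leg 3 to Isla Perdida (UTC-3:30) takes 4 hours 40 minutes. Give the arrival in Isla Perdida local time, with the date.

10:19 on July 30

Convert departure to UTC: 20:30 − 1:00 = 19:30 UTC on Jul 28.
Add 13 hours 54 minutes leg 1 → 09:24 UTC (Jul 29).
Add 8 hours layover in Chatham Islands → 17:24 UTC.
Add 7 hours and 55 minutes leg 2 → 01:19 UTC (Jul 30).
Add 7 hours and 50 minutes layover in Greywater → 09:09 UTC.
Add 4 hours and 40 minutes leg 3 → 13:49 UTC.
Isla Perdida is UTC−3:30, so local arrival = 13:49 − 3:30 = 10:19 on Jul 30.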